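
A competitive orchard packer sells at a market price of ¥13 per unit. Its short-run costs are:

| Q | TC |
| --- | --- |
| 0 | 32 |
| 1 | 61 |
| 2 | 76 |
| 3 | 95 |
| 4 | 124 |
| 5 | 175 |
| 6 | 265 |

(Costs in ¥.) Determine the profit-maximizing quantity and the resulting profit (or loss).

Profit at each row (π = 13Q − TC): Q=0: -32; Q=1: -48; Q=2: -50; Q=3: -56; Q=4: -72; Q=5: -110; Q=6: -187.
Profit is highest at Q = 0. Equivalently, the lowest AVC in the table is 63/3 ≈ ¥21 at Q = 3, and P = ¥13 falls below it — price never covers variable cost, so the firm shuts down and loses only its fixed cost.

Q = 0 (shut down); profit = -¥32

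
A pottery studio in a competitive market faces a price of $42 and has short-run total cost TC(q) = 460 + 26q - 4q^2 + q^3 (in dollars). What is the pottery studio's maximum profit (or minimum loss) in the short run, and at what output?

AVC = 26 - 4q + q^2 has its minimum $22 at q = 2; price $42 clears that bar, so the firm operates.
With MC = 26 - 8q + 3q^2, P = MC on the upward-sloping part at q* = 4.
TR = 42·4 = 168. TC = 460 + 104 = 564. Profit = 168 − 564 = -$396.
That loss of $396 beats the $460 the firm would lose by shutting down; producing recovers $64 of fixed cost.

Profit = -$396 at q = 4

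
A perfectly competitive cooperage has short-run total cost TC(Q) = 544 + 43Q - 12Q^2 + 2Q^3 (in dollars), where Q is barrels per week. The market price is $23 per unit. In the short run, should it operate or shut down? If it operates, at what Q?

From TC, MC = TC'(Q) = 43 - 24Q + 6Q^2 and AVC = VC/Q = 43 - 12Q + 2Q^2.
The AVC parabola has its vertex at Q = 12/4 = 3, where AVC = 43 - 12·3 + 2·3^2 = $25.
Since P = $23 < min AVC = $25, price fails to cover variable cost at any output.
Best response: produce nothing and absorb the $544 fixed cost.

Shut down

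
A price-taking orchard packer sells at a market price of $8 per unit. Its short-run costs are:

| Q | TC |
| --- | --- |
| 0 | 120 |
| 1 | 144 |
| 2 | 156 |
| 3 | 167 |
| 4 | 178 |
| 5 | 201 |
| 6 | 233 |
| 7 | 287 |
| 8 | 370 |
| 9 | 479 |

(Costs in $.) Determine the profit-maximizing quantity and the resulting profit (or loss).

Q = 0 (shut down); profit = -$120

Profit at each row (π = 8Q − TC): Q=0: -120; Q=1: -136; Q=2: -140; Q=3: -143; Q=4: -146; Q=5: -161; Q=6: -185; Q=7: -231; Q=8: -306; Q=9: -407.
Profit is highest at Q = 0. Equivalently, the lowest AVC in the table is 58/4 ≈ $14.50 at Q = 4, and P = $8 falls below it — price never covers variable cost, so the firm shuts down and loses only its fixed cost.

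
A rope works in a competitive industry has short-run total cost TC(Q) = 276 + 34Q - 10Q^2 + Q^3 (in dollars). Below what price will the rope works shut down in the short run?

The firm shuts down when price falls below the minimum of average variable cost. AVC = VC/Q = 34 - 10Q + Q^2.
dAVC/dQ = -10 + 2Q = 0 gives Q = 5. min AVC = 34 - 10·5 + 5^2 = 9.
For P < $9 the firm produces nothing.

$9 per unit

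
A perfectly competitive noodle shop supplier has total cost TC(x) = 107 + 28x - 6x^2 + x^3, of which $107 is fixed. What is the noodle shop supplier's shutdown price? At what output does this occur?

The firm shuts down when price falls below the minimum of average variable cost. AVC = VC/x = 28 - 6x + x^2.
At the minimum of AVC, MC = AVC. MC = 28 - 12x + 3x^2; setting MC = AVC gives 2x^2 - 6x = 0, so x = 3. min AVC = 19.
The firm shuts down for any P below $19.

$19 per unit, at x = 3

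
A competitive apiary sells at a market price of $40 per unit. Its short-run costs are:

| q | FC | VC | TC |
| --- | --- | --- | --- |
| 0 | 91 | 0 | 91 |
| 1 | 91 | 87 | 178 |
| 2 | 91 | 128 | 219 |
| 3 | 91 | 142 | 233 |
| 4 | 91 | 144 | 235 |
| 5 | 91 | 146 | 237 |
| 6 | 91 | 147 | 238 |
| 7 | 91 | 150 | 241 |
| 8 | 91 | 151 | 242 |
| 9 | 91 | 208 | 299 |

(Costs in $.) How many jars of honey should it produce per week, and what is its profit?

Compute π = P·q − TC at each output: q=0: -91; q=1: -138; q=2: -139; q=3: -113; q=4: -75; q=5: -37; q=6: 2; q=7: 39; q=8: 78; q=9: 61.
Profit is maximized at q = 8. AVC there is 151/8 = $18.88 ≤ P, so producing beats shutting down (which would give -$91).

q = 8; profit = $78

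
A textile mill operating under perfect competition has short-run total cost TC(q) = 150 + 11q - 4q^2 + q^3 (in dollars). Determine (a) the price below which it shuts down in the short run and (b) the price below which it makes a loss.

AVC = 11 - 4q + q^2; minimized at q = 2, giving min AVC = $7. That is the shutdown price.
ATC = 150/q + 11 - 4q + q^2. Setting dATC/dq = −150/q^2 − 4 + 2q = 0 gives q = 5 (since 2·5^3 − 4·5^2 = 150).
min ATC = 150/5 + 11 − 4·5 + 5^2 = $46. That is the break-even price.
Between these two prices the firm operates at a loss; above $46 it earns a profit.

Shutdown price = $7; break-even price = $46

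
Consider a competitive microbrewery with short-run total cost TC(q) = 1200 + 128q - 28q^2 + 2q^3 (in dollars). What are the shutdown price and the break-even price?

AVC = 128 - 28q + 2q^2; minimized at q = 7, giving min AVC = $30. That is the shutdown price.
ATC = 1200/q + 128 - 28q + 2q^2. Setting dATC/dq = −1200/q^2 − 28 + 4q = 0 gives q = 10 (since 4·10^3 − 28·10^2 = 1200).
min ATC = 1200/10 + 128 − 28·10 + 2·10^2 = $168. That is the break-even price.
For $30 ≤ P < $168 the firm produces at a loss; below $30 it shuts down.

Shutdown price = $30; break-even price = $168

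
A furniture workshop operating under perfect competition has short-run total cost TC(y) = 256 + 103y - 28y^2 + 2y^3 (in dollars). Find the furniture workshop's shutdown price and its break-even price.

Shutdown price = $5; break-even price = $39

Shutdown price = min AVC. AVC = 103 - 28y + 2y^2, with vertex at y = 7 and minimum $5.
ATC = 256/y + 103 - 28y + 2y^2. Setting dATC/dy = −256/y^2 − 28 + 4y = 0 gives y = 8 (since 4·8^3 − 28·8^2 = 256).
min ATC = 256/8 + 103 − 28·8 + 2·8^2 = $39. That is the break-even price.
Between these two prices the firm operates at a loss; above $39 it earns a profit.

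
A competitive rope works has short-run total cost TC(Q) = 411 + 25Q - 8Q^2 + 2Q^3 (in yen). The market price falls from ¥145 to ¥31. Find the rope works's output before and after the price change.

AVC = 25 - 8Q + 2Q^2, minimized at Q = 2 where min AVC = ¥17. MC = 25 - 16Q + 6Q^2.
With P = ¥145 above the shutdown price, P = MC gives Q = 6.
At P = ¥31 ≥ min AVC, set P = MC: Q = 3. The firm stays open but cuts output.

Output falls from 6 to 3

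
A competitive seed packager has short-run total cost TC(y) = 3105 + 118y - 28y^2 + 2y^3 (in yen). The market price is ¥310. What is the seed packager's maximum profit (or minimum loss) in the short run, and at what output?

AVC = 118 - 28y + 2y^2 has its minimum ¥20 at y = 7; price ¥310 clears that bar, so the firm operates.
With MC = 118 - 56y + 6y^2, P = MC on the upward-sloping part at y* = 12.
TR = 310·12 = 3720. TC = 3105 + 840 = 3945. Profit = 3720 − 3945 = -¥225.
That loss of ¥225 beats the ¥3105 the firm would lose by shutting down; producing recovers ¥2880 of fixed cost.

Profit = -¥225 at y = 12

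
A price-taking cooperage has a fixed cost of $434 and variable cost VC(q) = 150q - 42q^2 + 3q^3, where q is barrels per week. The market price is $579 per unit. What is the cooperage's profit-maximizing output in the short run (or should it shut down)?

Produce at q = 13

Variable cost is VC = 150q - 42q^2 + 3q^3, so AVC = VC/q = 150 - 42q + 3q^2 and MC = dTC/dq = 150 - 84q + 9q^2.
AVC is minimized where dAVC/dq = -42 + 6q = 0, at q = 7; min AVC = 150 - 42·7 + 3·7^2 = $3.
Since P = $579 ≥ min AVC = $3, price covers variable cost and the firm should produce.
P = MC gives -429 - 84q + 9q^2 = 0, with roots -11/3 and 13. Take the larger (rising MC): q* = 13.
Check: AVC at q = 13 is $111 ≤ P, so revenue covers variable cost.
Profit = P·q − TC = 579·13 − 1877 = $5650.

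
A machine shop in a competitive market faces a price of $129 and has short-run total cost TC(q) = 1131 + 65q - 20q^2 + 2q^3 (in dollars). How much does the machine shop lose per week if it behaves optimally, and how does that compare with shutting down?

Profit = -$363 at q = 8

AVC = 65 - 20q + 2q^2 has its minimum $15 at q = 5; price $129 clears that bar, so the firm operates.
MC = 65 - 40q + 6q^2. Setting P = MC and taking the root on the rising branch gives q* = 8.
TR = 129·8 = 1032. TC = 1131 + 264 = 1395. Profit = 1032 − 1395 = -$363.
Shutting down would mean losing the fixed cost of $1131, so operating at a loss of $363 is better by $768.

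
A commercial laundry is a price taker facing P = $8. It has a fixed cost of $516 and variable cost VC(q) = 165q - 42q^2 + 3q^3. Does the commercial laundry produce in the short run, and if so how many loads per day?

Shut down

Strip out fixed cost: VC = 165q - 42q^2 + 3q^3. Then AVC = 165 - 42q + 3q^2 and MC = 165 - 84q + 9q^2.
AVC is minimized where dAVC/dq = -42 + 6q = 0, at q = 7; min AVC = 165 - 42·7 + 3·7^2 = $18.
Since P = $8 < min AVC = $18, price fails to cover variable cost at any output.
Shutting down limits the loss to fixed cost, $516.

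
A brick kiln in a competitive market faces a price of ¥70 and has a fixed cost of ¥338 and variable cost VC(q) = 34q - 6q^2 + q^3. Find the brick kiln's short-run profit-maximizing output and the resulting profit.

Profit = -¥122 at q = 6

AVC = 34 - 6q + q^2 has its minimum ¥25 at q = 3; price ¥70 clears that bar, so the firm operates.
With MC = 34 - 12q + 3q^2, P = MC on the upward-sloping part at q* = 6.
TR = 70·6 = 420. TC = 338 + 204 = 542. Profit = 420 − 542 = -¥122.
Shutting down would mean losing the fixed cost of ¥338, so operating at a loss of ¥122 is better by ¥216.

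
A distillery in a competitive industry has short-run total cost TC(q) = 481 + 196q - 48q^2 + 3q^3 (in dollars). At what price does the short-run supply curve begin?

The firm shuts down when price falls below the minimum of average variable cost. AVC = VC/q = 196 - 48q + 3q^2.
dAVC/dq = -48 + 6q = 0 gives q = 8. min AVC = 196 - 48·8 + 3·8^2 = 4.
The firm shuts down for any P below $4.

$4 per unit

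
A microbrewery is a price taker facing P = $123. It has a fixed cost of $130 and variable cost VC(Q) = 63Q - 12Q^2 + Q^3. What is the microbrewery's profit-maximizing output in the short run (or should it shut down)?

Produce at Q = 10

From TC, MC = TC'(Q) = 63 - 24Q + 3Q^2 and AVC = VC/Q = 63 - 12Q + Q^2.
AVC hits its minimum where MC = AVC, at Q = 6, giving min AVC = 63 - 12·6 + 6^2 = $27.
Since P = $123 ≥ min AVC = $27, price covers variable cost and the firm should produce.
P = MC gives -60 - 24Q + 3Q^2 = 0, with roots -2 and 10. Take the larger (rising MC): Q* = 10.
Check: AVC at Q = 10 is $43 ≤ P, so revenue covers variable cost.
Profit = P·Q − TC = 123·10 − 560 = $670.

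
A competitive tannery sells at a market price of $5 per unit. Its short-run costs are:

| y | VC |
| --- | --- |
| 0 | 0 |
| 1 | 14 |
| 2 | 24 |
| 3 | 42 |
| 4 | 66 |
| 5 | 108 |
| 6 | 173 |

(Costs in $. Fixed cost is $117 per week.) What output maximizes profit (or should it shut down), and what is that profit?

y = 0 (shut down); profit = -$117

Compute π = P·y − TC at each output: y=0: -117; y=1: -126; y=2: -131; y=3: -144; y=4: -163; y=5: -200; y=6: -260.
Profit is highest at y = 0. Equivalently, the lowest AVC in the table is 24/2 ≈ $12 at y = 2, and P = $5 falls below it — price never covers variable cost, so the firm shuts down and loses only its fixed cost.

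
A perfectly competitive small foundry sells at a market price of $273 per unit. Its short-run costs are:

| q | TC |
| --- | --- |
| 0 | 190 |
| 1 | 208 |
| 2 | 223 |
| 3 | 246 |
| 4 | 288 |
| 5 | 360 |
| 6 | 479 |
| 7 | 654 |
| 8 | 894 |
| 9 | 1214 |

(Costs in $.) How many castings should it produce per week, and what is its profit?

Profit at each row (π = 273q − TC): q=0: -190; q=1: 65; q=2: 323; q=3: 573; q=4: 804; q=5: 1005; q=6: 1159; q=7: 1257; q=8: 1290; q=9: 1243.
Profit is maximized at q = 8. AVC there is 704/8 = $88 ≤ P, so producing beats shutting down (which would give -$190).

q = 8; profit = $1290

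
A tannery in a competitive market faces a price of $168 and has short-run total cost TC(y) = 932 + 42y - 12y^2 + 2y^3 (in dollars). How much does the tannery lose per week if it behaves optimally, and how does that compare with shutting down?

AVC = 42 - 12y + 2y^2; min AVC = $24 at y = 3. Since P = $168 ≥ min AVC, the firm produces.
MC = 42 - 24y + 6y^2. Setting P = MC and taking the root on the rising branch gives y* = 7.
TR = 168·7 = 1176. TC = 932 + 392 = 1324. Profit = 1176 − 1324 = -$148.
By producing, the firm covers all variable cost plus $784 of fixed cost; shutting down would lose the full $932.

Profit = -$148 at y = 7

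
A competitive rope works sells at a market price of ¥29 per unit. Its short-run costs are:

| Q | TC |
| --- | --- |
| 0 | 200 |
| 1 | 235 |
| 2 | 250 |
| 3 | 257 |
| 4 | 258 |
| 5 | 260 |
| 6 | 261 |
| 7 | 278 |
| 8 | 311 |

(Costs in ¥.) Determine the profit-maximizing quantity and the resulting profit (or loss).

Q = 7; profit = -¥75

Profit at each row (π = 29Q − TC): Q=0: -200; Q=1: -206; Q=2: -192; Q=3: -170; Q=4: -142; Q=5: -115; Q=6: -87; Q=7: -75; Q=8: -79.
Profit is maximized at Q = 7. AVC there is 78/7 = ¥11.14 ≤ P, so producing beats shutting down (which would give -¥200).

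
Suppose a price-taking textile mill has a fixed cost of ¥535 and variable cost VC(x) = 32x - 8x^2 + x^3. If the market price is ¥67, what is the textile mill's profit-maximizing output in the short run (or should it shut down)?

Produce at x = 7

From TC, MC = TC'(x) = 32 - 16x + 3x^2 and AVC = VC/x = 32 - 8x + x^2.
AVC is minimized where dAVC/dx = -8 + 2x = 0, at x = 4; min AVC = 32 - 8·4 + 4^2 = ¥16.
Because ¥67 ≥ ¥16, revenue can cover variable cost; the firm operates.
Set P = MC: 67 = 32 - 16x + 3x^2 → -35 - 16x + 3x^2 = 0. The roots are x = -5/3 and x = 7; the profit-maximizing output is on the rising part of MC, so x* = 7.
Check: AVC at x = 7 is ¥25 ≤ P, so revenue covers variable cost.
Profit = P·x − TC = 67·7 − 710 = -¥241, a loss, but smaller than the ¥535 fixed cost the firm would lose by shutting down.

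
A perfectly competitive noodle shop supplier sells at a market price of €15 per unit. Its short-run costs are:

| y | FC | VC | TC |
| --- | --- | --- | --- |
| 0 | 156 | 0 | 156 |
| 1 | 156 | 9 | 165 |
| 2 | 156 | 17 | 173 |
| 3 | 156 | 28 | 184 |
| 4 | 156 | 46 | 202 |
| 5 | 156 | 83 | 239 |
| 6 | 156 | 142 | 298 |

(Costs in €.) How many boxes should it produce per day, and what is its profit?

y = 3; profit = -€139

Compute π = P·y − TC at each output: y=0: -156; y=1: -150; y=2: -143; y=3: -139; y=4: -142; y=5: -164; y=6: -208.
Profit is maximized at y = 3. AVC there is 28/3 = €9.33 ≤ P, so producing beats shutting down (which would give -€156).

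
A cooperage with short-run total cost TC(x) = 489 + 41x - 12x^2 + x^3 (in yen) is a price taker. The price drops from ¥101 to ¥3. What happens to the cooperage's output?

MC = 41 - 24x + 3x^2; the shutdown threshold is min AVC = ¥5 (at x = 6).
At P = ¥101 ≥ min AVC, set P = MC on the rising branch: x = 10.
At P = ¥3 < min AVC = ¥5, price no longer covers variable cost at any output, so the firm shuts down: x = 0.

Output falls from 10 to 0 (the firm shuts down)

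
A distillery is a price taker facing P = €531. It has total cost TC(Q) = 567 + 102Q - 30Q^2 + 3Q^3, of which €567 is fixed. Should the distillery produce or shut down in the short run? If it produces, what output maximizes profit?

Variable cost is VC = 102Q - 30Q^2 + 3Q^3, so AVC = VC/Q = 102 - 30Q + 3Q^2 and MC = dTC/dQ = 102 - 60Q + 9Q^2.
The AVC parabola has its vertex at Q = 30/6 = 5, where AVC = 102 - 30·5 + 3·5^2 = €27.
P = €531 exceeds min AVC = €27, so the firm stays open.
P = MC gives -429 - 60Q + 9Q^2 = 0, with roots -13/3 and 11. Take the larger (rising MC): Q* = 11.
Check: AVC at Q = 11 is €135 ≤ P, so revenue covers variable cost.
Profit = P·Q − TC = 531·11 − 2052 = €3789.

Produce at Q = 11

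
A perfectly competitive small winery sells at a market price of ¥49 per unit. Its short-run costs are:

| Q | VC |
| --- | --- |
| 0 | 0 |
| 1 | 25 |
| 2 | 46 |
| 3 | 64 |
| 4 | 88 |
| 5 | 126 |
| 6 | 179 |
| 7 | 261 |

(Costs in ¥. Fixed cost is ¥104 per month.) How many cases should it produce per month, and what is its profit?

Tabulate TR − TC: Q=0: -104; Q=1: -80; Q=2: -52; Q=3: -21; Q=4: 4; Q=5: 15; Q=6: 11; Q=7: -22.
Profit is maximized at Q = 5. AVC there is 126/5 = ¥25.20 ≤ P, so producing beats shutting down (which would give -¥104).

Q = 5; profit = ¥15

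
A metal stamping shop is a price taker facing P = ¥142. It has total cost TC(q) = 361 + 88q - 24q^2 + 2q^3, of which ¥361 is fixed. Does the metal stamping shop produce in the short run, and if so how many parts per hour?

From TC, MC = TC'(q) = 88 - 48q + 6q^2 and AVC = VC/q = 88 - 24q + 2q^2.
The AVC parabola has its vertex at q = 24/4 = 6, where AVC = 88 - 24·6 + 2·6^2 = ¥16.
P = ¥142 exceeds min AVC = ¥16, so the firm stays open.
P = MC gives -54 - 48q + 6q^2 = 0, with roots -1 and 9. Take the larger (rising MC): q* = 9.
Check: AVC at q = 9 is ¥34 ≤ P, so revenue covers variable cost.
Profit = P·q − TC = 142·9 − 667 = ¥611.

Produce at q = 9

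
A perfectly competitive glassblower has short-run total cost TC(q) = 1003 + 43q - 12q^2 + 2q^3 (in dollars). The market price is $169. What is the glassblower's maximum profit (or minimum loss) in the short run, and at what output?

AVC = 43 - 12q + 2q^2; min AVC = $25 at q = 3. Since P = $169 ≥ min AVC, the firm produces.
MC = 43 - 24q + 6q^2. Setting P = MC and taking the root on the rising branch gives q* = 7.
TR = 169·7 = 1183. TC = 1003 + 399 = 1402. Profit = 1183 − 1402 = -$219.
Shutting down would mean losing the fixed cost of $1003, so operating at a loss of $219 is better by $784.

Profit = -$219 at q = 7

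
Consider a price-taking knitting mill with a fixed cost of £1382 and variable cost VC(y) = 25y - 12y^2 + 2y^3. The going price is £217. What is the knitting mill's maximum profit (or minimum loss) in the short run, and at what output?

Profit = -£102 at y = 8

AVC = 25 - 12y + 2y^2; min AVC = £7 at y = 3. Since P = £217 ≥ min AVC, the firm produces.
With MC = 25 - 24y + 6y^2, P = MC on the upward-sloping part at y* = 8.
TR = 217·8 = 1736. TC = 1382 + 456 = 1838. Profit = 1736 − 1838 = -£102.
Shutting down would mean losing the fixed cost of £1382, so operating at a loss of £102 is better by £1280.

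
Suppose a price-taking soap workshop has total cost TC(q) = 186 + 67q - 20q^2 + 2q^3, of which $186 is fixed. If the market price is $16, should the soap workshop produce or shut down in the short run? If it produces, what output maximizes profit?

Variable cost is VC = 67q - 20q^2 + 2q^3, so AVC = VC/q = 67 - 20q + 2q^2 and MC = dTC/dq = 67 - 40q + 6q^2.
The AVC parabola has its vertex at q = 20/4 = 5, where AVC = 67 - 20·5 + 2·5^2 = $17.
P = $16 lies below min AVC = $17; no output level covers variable cost.
Shutting down limits the loss to fixed cost, $186.

Shut down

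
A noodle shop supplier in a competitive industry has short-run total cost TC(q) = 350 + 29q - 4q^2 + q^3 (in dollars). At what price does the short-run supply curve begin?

$25 per unit

The shutdown price is the minimum of AVC. VC = 29q - 4q^2 + q^3, so AVC = 29 - 4q + q^2.
dAVC/dq = -4 + 2q = 0 gives q = 2. min AVC = 29 - 4·2 + 2^2 = 25.
So the shutdown price is $25.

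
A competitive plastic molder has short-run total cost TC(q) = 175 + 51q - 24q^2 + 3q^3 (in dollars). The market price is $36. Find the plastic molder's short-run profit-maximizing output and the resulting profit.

Profit = -$25 at q = 5

AVC = 51 - 24q + 3q^2; min AVC = $3 at q = 4. Since P = $36 ≥ min AVC, the firm produces.
MC = 51 - 48q + 9q^2. Setting P = MC and taking the root on the rising branch gives q* = 5.
TR = 36·5 = 180. TC = 175 + 30 = 205. Profit = 180 − 205 = -$25.
That loss of $25 beats the $175 the firm would lose by shutting down; producing recovers $150 of fixed cost.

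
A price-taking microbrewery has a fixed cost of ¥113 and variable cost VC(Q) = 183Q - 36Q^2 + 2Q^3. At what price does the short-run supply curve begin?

¥21 per unit

The firm shuts down when price falls below the minimum of average variable cost. AVC = VC/Q = 183 - 36Q + 2Q^2.
dAVC/dQ = -36 + 4Q = 0 gives Q = 9. min AVC = 183 - 36·9 + 2·9^2 = 21.
So the shutdown price is ¥21.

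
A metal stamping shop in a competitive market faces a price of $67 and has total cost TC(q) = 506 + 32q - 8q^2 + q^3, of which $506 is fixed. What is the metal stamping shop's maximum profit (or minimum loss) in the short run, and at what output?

AVC = 32 - 8q + q^2; min AVC = $16 at q = 4. Since P = $67 ≥ min AVC, the firm produces.
MC = 32 - 16q + 3q^2. Setting P = MC and taking the root on the rising branch gives q* = 7.
TR = 67·7 = 469. TC = 506 + 175 = 681. Profit = 469 − 681 = -$212.
That loss of $212 beats the $506 the firm would lose by shutting down; producing recovers $294 of fixed cost.

Profit = -$212 at q = 7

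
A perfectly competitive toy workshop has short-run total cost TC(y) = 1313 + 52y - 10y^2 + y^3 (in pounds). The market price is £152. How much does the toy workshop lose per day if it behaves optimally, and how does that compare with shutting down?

Profit = -£313 at y = 10

AVC = 52 - 10y + y^2 has its minimum £27 at y = 5; price £152 clears that bar, so the firm operates.
MC = 52 - 20y + 3y^2. Setting P = MC and taking the root on the rising branch gives y* = 10.
TR = 152·10 = 1520. TC = 1313 + 520 = 1833. Profit = 1520 − 1833 = -£313.
Shutting down would mean losing the fixed cost of £1313, so operating at a loss of £313 is better by £1000.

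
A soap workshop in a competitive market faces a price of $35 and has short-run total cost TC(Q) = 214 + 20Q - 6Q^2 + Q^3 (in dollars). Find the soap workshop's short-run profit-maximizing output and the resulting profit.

Profit = -$114 at Q = 5

AVC = 20 - 6Q + Q^2 has its minimum $11 at Q = 3; price $35 clears that bar, so the firm operates.
With MC = 20 - 12Q + 3Q^2, P = MC on the upward-sloping part at Q* = 5.
TR = 35·5 = 175. TC = 214 + 75 = 289. Profit = 175 − 289 = -$114.
Shutting down would mean losing the fixed cost of $214, so operating at a loss of $114 is better by $100.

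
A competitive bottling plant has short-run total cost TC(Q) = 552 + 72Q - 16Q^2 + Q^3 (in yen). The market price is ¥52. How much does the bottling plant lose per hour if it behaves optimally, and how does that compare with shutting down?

Profit = -¥152 at Q = 10

AVC = 72 - 16Q + Q^2; min AVC = ¥8 at Q = 8. Since P = ¥52 ≥ min AVC, the firm produces.
With MC = 72 - 32Q + 3Q^2, P = MC on the upward-sloping part at Q* = 10.
TR = 52·10 = 520. TC = 552 + 120 = 672. Profit = 520 − 672 = -¥152.
By producing, the firm covers all variable cost plus ¥400 of fixed cost; shutting down would lose the full ¥552.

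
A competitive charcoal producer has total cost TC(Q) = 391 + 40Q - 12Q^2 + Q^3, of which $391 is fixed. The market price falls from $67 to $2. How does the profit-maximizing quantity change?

AVC = 40 - 12Q + Q^2, minimized at Q = 6 where min AVC = $4. MC = 40 - 24Q + 3Q^2.
With P = $67 above the shutdown price, P = MC gives Q = 9.
At P = $2 < min AVC = $4, price no longer covers variable cost at any output, so the firm shuts down: Q = 0.

Output falls from 9 to 0 (the firm shuts down)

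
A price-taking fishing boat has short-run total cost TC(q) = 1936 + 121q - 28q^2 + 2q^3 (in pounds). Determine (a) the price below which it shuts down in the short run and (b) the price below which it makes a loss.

Shutdown price = £23; break-even price = £231

Shutdown price = min AVC. AVC = 121 - 28q + 2q^2, with vertex at q = 7 and minimum £23.
ATC = 1936/q + 121 - 28q + 2q^2. Setting dATC/dq = −1936/q^2 − 28 + 4q = 0 gives q = 11 (since 4·11^3 − 28·11^2 = 1936).
min ATC = 1936/11 + 121 − 28·11 + 2·11^2 = £231. That is the break-even price.
For £23 ≤ P < £231 the firm produces at a loss; below £23 it shuts down.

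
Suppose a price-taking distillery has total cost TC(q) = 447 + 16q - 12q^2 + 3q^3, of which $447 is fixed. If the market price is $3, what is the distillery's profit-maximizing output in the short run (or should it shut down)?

Strip out fixed cost: VC = 16q - 12q^2 + 3q^3. Then AVC = 16 - 12q + 3q^2 and MC = 16 - 24q + 9q^2.
The AVC parabola has its vertex at q = 12/6 = 2, where AVC = 16 - 12·2 + 3·2^2 = $4.
Since P = $3 < min AVC = $4, price fails to cover variable cost at any output.
Best response: produce nothing and absorb the $447 fixed cost.

Shut down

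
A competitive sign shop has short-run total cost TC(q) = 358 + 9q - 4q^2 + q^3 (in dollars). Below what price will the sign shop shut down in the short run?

The firm shuts down when price falls below the minimum of average variable cost. AVC = VC/q = 9 - 4q + q^2.
dAVC/dq = -4 + 2q = 0 gives q = 2. min AVC = 9 - 4·2 + 2^2 = 5.
So the shutdown price is $5.

$5 per unit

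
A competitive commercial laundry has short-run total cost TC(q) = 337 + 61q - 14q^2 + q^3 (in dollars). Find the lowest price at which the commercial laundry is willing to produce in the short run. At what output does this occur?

$12 per unit, at q = 7

The firm shuts down when price falls below the minimum of average variable cost. AVC = VC/q = 61 - 14q + q^2.
dAVC/dq = -14 + 2q = 0 gives q = 7. min AVC = 61 - 14·7 + 7^2 = 12.
For P < $12 the firm produces nothing.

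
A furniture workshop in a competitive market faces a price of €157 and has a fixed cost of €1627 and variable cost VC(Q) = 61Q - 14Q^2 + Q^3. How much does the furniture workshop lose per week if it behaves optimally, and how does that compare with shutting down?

AVC = 61 - 14Q + Q^2; min AVC = €12 at Q = 7. Since P = €157 ≥ min AVC, the firm produces.
MC = 61 - 28Q + 3Q^2. Setting P = MC and taking the root on the rising branch gives Q* = 12.
TR = 157·12 = 1884. TC = 1627 + 444 = 2071. Profit = 1884 − 2071 = -€187.
That loss of €187 beats the €1627 the firm would lose by shutting down; producing recovers €1440 of fixed cost.

Profit = -€187 at Q = 12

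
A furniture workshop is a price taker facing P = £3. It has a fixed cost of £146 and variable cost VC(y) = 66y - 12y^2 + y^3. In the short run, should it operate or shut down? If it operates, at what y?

Shut down

Variable cost is VC = 66y - 12y^2 + y^3, so AVC = VC/y = 66 - 12y + y^2 and MC = dTC/dy = 66 - 24y + 3y^2.
AVC is minimized where dAVC/dy = -12 + 2y = 0, at y = 6; min AVC = 66 - 12·6 + 6^2 = £30.
P = £3 lies below min AVC = £30; no output level covers variable cost.
Best response: produce nothing and absorb the £146 fixed cost.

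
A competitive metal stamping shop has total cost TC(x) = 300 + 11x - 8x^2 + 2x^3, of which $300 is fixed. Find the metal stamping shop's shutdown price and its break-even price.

Shutdown price = $3; break-even price = $81

AVC = 11 - 8x + 2x^2; minimized at x = 2, giving min AVC = $3. That is the shutdown price.
ATC = 300/x + 11 - 8x + 2x^2. Setting dATC/dx = −300/x^2 − 8 + 4x = 0 gives x = 5 (since 4·5^3 − 8·5^2 = 300).
min ATC = 300/5 + 11 − 8·5 + 2·5^2 = $81. That is the break-even price.
Between these two prices the firm operates at a loss; above $81 it earns a profit.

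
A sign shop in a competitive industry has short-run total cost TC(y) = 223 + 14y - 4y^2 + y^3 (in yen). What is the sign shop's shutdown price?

Short-run supply begins at min AVC. From VC = 14y - 4y^2 + y^3, AVC = 14 - 4y + y^2.
At the minimum of AVC, MC = AVC. MC = 14 - 8y + 3y^2; setting MC = AVC gives 2y^2 - 4y = 0, so y = 2. min AVC = 10.
The firm shuts down for any P below ¥10.

¥10 per unit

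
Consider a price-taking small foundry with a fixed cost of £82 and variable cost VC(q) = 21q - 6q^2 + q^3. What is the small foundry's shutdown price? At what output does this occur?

The firm shuts down when price falls below the minimum of average variable cost. AVC = VC/q = 21 - 6q + q^2.
At the minimum of AVC, MC = AVC. MC = 21 - 12q + 3q^2; setting MC = AVC gives 2q^2 - 6q = 0, so q = 3. min AVC = 12.
So the shutdown price is £12.

£12 per unit, at q = 3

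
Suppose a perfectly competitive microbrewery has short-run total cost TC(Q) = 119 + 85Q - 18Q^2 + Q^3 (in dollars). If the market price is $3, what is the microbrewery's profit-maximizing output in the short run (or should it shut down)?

From TC, MC = TC'(Q) = 85 - 36Q + 3Q^2 and AVC = VC/Q = 85 - 18Q + Q^2.
AVC is minimized where dAVC/dQ = -18 + 2Q = 0, at Q = 9; min AVC = 85 - 18·9 + 9^2 = $4.
Since P = $3 < min AVC = $4, price fails to cover variable cost at any output.
The firm minimizes its loss by shutting down and losing only its fixed cost of $119.

Shut down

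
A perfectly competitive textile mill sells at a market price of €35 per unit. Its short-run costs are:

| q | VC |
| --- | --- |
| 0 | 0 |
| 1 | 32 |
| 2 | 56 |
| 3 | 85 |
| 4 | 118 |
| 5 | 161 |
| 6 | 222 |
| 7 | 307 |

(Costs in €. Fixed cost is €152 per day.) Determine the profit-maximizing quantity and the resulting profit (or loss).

q = 4; profit = -€130

Profit at each row (π = 35q − TC): q=0: -152; q=1: -149; q=2: -138; q=3: -132; q=4: -130; q=5: -138; q=6: -164; q=7: -214.
Profit is maximized at q = 4. AVC there is 118/4 = €29.50 ≤ P, so producing beats shutting down (which would give -€152).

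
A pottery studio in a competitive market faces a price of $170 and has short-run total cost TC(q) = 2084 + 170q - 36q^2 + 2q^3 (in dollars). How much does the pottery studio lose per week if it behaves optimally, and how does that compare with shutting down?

Profit = -$356 at q = 12

AVC = 170 - 36q + 2q^2 has its minimum $8 at q = 9; price $170 clears that bar, so the firm operates.
MC = 170 - 72q + 6q^2. Setting P = MC and taking the root on the rising branch gives q* = 12.
TR = 170·12 = 2040. TC = 2084 + 312 = 2396. Profit = 2040 − 2396 = -$356.
By producing, the firm covers all variable cost plus $1728 of fixed cost; shutting down would lose the full $2084.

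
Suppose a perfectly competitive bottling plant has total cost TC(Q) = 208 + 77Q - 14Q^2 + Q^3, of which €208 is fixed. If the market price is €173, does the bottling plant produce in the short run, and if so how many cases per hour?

Produce at Q = 12

Strip out fixed cost: VC = 77Q - 14Q^2 + Q^3. Then AVC = 77 - 14Q + Q^2 and MC = 77 - 28Q + 3Q^2.
AVC hits its minimum where MC = AVC, at Q = 7, giving min AVC = 77 - 14·7 + 7^2 = €28.
Since P = €173 ≥ min AVC = €28, price covers variable cost and the firm should produce.
Solving P = MC: -96 - 28Q + 3Q^2 = 0 ⇒ Q = -8/3 or 12. On the upward-sloping branch, Q* = 12.
Check: AVC at Q = 12 is €53 ≤ P, so revenue covers variable cost.
Profit = P·Q − TC = 173·12 − 844 = €1232.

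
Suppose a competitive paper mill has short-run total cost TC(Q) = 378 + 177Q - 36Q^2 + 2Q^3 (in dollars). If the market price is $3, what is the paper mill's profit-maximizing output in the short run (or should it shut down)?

Shut down

Variable cost is VC = 177Q - 36Q^2 + 2Q^3, so AVC = VC/Q = 177 - 36Q + 2Q^2 and MC = dTC/dQ = 177 - 72Q + 6Q^2.
The AVC parabola has its vertex at Q = 36/4 = 9, where AVC = 177 - 36·9 + 2·9^2 = $15.
P = $3 lies below min AVC = $15; no output level covers variable cost.
Best response: produce nothing and absorb the $378 fixed cost.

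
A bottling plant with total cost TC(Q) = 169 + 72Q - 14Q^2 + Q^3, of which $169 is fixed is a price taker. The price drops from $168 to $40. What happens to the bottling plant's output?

AVC = 72 - 14Q + Q^2, minimized at Q = 7 where min AVC = $23. MC = 72 - 28Q + 3Q^2.
With P = $168 above the shutdown price, P = MC gives Q = 12.
At P = $40 ≥ min AVC, set P = MC: Q = 8. The firm stays open but cuts output.

Output falls from 12 to 8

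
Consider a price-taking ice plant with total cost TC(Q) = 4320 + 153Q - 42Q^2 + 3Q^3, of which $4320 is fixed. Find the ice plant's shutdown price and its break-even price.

Shutdown price = min AVC. AVC = 153 - 42Q + 3Q^2, with vertex at Q = 7 and minimum $6.
ATC = 4320/Q + 153 - 42Q + 3Q^2. Setting dATC/dQ = −4320/Q^2 − 42 + 6Q = 0 gives Q = 12 (since 6·12^3 − 42·12^2 = 4320).
min ATC = 4320/12 + 153 − 42·12 + 3·12^2 = $441. That is the break-even price.
Between these two prices the firm operates at a loss; above $441 it earns a profit.

Shutdown price = $6; break-even price = $441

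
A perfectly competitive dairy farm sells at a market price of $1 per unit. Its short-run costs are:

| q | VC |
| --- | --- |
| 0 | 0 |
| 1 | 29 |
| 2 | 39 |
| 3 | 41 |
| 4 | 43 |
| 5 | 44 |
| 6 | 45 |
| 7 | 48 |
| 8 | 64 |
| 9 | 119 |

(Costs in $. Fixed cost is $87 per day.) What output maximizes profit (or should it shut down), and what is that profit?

Profit at each row (π = 1q − TC): q=0: -87; q=1: -115; q=2: -124; q=3: -125; q=4: -126; q=5: -126; q=6: -126; q=7: -128; q=8: -143; q=9: -197.
Profit is highest at q = 0. Equivalently, the lowest AVC in the table is 48/7 ≈ $6.86 at q = 7, and P = $1 falls below it — price never covers variable cost, so the firm shuts down and loses only its fixed cost.

q = 0 (shut down); profit = -$87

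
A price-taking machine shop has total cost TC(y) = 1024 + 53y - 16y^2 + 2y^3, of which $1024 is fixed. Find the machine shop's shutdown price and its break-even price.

Shutdown price = $21; break-even price = $181

Shutdown price = min AVC. AVC = 53 - 16y + 2y^2, with vertex at y = 4 and minimum $21.
ATC = 1024/y + 53 - 16y + 2y^2. Setting dATC/dy = −1024/y^2 − 16 + 4y = 0 gives y = 8 (since 4·8^3 − 16·8^2 = 1024).
min ATC = 1024/8 + 53 − 16·8 + 2·8^2 = $181. That is the break-even price.
For $21 ≤ P < $181 the firm produces at a loss; below $21 it shuts down.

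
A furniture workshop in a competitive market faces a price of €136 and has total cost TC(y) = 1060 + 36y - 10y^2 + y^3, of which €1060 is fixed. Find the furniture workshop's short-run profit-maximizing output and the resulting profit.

AVC = 36 - 10y + y^2 has its minimum €11 at y = 5; price €136 clears that bar, so the firm operates.
With MC = 36 - 20y + 3y^2, P = MC on the upward-sloping part at y* = 10.
TR = 136·10 = 1360. TC = 1060 + 360 = 1420. Profit = 1360 − 1420 = -€60.
That loss of €60 beats the €1060 the firm would lose by shutting down; producing recovers €1000 of fixed cost.

Profit = -€60 at y = 10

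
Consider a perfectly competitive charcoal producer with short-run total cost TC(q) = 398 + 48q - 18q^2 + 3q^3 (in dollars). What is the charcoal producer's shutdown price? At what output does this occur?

Short-run supply begins at min AVC. From VC = 48q - 18q^2 + 3q^3, AVC = 48 - 18q + 3q^2.
dAVC/dq = -18 + 6q = 0 gives q = 3. min AVC = 48 - 18·3 + 3·3^2 = 21.
The firm shuts down for any P below $21.

$21 per unit, at q = 3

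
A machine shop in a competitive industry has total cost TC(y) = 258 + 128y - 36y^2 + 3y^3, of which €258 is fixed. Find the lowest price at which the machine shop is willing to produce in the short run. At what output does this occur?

Short-run supply begins at min AVC. From VC = 128y - 36y^2 + 3y^3, AVC = 128 - 36y + 3y^2.
dAVC/dy = -36 + 6y = 0 gives y = 6. min AVC = 128 - 36·6 + 3·6^2 = 20.
So the shutdown price is €20.

€20 per unit, at y = 6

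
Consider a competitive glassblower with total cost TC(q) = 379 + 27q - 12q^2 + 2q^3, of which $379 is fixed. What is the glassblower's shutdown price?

$9 per unit

The shutdown price is the minimum of AVC. VC = 27q - 12q^2 + 2q^3, so AVC = 27 - 12q + 2q^2.
dAVC/dq = -12 + 4q = 0 gives q = 3. min AVC = 27 - 12·3 + 2·3^2 = 9.
So the shutdown price is $9.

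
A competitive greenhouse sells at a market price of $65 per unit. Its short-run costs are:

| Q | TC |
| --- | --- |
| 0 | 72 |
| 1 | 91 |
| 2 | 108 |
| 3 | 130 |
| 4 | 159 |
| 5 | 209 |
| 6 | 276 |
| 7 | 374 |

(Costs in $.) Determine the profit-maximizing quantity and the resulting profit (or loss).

Q = 5; profit = $116

Profit at each row (π = 65Q − TC): Q=0: -72; Q=1: -26; Q=2: 22; Q=3: 65; Q=4: 101; Q=5: 116; Q=6: 114; Q=7: 81.
Profit is maximized at Q = 5. AVC there is 137/5 = $27.40 ≤ P, so producing beats shutting down (which would give -$72).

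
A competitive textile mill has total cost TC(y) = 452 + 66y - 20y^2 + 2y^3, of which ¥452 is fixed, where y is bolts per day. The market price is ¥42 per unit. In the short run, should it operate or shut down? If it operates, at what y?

From TC, MC = TC'(y) = 66 - 40y + 6y^2 and AVC = VC/y = 66 - 20y + 2y^2.
The AVC parabola has its vertex at y = 20/4 = 5, where AVC = 66 - 20·5 + 2·5^2 = ¥16.
Because ¥42 ≥ ¥16, revenue can cover variable cost; the firm operates.
Solving P = MC: 24 - 40y + 6y^2 = 0 ⇒ y = 2/3 or 6. On the upward-sloping branch, y* = 6.
Check: AVC at y = 6 is ¥18 ≤ P, so revenue covers variable cost.
Profit = P·y − TC = 42·6 − 560 = -¥308, a loss, but smaller than the ¥452 fixed cost the firm would lose by shutting down.

Produce at y = 6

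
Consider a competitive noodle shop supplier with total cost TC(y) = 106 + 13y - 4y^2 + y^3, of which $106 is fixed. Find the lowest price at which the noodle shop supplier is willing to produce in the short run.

$9 per unit

The shutdown price is the minimum of AVC. VC = 13y - 4y^2 + y^3, so AVC = 13 - 4y + y^2.
At the minimum of AVC, MC = AVC. MC = 13 - 8y + 3y^2; setting MC = AVC gives 2y^2 - 4y = 0, so y = 2. min AVC = 9.
So the shutdown price is $9.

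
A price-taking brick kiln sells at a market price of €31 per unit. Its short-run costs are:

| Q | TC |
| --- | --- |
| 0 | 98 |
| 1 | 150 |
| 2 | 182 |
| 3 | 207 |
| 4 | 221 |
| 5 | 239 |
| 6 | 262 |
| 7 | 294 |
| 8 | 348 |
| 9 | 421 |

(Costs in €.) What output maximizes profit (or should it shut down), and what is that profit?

Profit at each row (π = 31Q − TC): Q=0: -98; Q=1: -119; Q=2: -120; Q=3: -114; Q=4: -97; Q=5: -84; Q=6: -76; Q=7: -77; Q=8: -100; Q=9: -142.
Profit is maximized at Q = 6. AVC there is 164/6 = €27.33 ≤ P, so producing beats shutting down (which would give -€98).

Q = 6; profit = -€76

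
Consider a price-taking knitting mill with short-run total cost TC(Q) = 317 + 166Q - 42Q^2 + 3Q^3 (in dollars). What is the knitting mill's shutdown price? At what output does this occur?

$19 per unit, at Q = 7

Short-run supply begins at min AVC. From VC = 166Q - 42Q^2 + 3Q^3, AVC = 166 - 42Q + 3Q^2.
dAVC/dQ = -42 + 6Q = 0 gives Q = 7. min AVC = 166 - 42·7 + 3·7^2 = 19.
So the shutdown price is $19.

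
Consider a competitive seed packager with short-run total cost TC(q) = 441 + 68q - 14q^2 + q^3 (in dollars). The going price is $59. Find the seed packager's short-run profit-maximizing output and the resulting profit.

Profit = -$117 at q = 9

AVC = 68 - 14q + q^2; min AVC = $19 at q = 7. Since P = $59 ≥ min AVC, the firm produces.
MC = 68 - 28q + 3q^2. Setting P = MC and taking the root on the rising branch gives q* = 9.
TR = 59·9 = 531. TC = 441 + 207 = 648. Profit = 531 − 648 = -$117.
That loss of $117 beats the $441 the firm would lose by shutting down; producing recovers $324 of fixed cost.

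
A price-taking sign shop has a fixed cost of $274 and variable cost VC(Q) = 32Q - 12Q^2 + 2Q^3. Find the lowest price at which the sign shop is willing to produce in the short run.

$14 per unit

The firm shuts down when price falls below the minimum of average variable cost. AVC = VC/Q = 32 - 12Q + 2Q^2.
At the minimum of AVC, MC = AVC. MC = 32 - 24Q + 6Q^2; setting MC = AVC gives 4Q^2 - 12Q = 0, so Q = 3. min AVC = 14.
For P < $14 the firm produces nothing.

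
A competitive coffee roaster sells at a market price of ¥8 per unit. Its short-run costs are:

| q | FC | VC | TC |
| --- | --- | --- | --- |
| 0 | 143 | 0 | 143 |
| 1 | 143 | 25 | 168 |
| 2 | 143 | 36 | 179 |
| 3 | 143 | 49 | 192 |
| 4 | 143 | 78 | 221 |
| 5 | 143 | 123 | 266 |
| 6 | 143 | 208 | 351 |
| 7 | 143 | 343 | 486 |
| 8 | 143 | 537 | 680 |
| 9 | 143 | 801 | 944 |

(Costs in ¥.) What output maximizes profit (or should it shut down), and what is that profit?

q = 0 (shut down); profit = -¥143

Compute π = P·q − TC at each output: q=0: -143; q=1: -160; q=2: -163; q=3: -168; q=4: -189; q=5: -226; q=6: -303; q=7: -430; q=8: -616; q=9: -872.
Profit is highest at q = 0. Equivalently, the lowest AVC in the table is 49/3 ≈ ¥16.33 at q = 3, and P = ¥8 falls below it — price never covers variable cost, so the firm shuts down and loses only its fixed cost.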